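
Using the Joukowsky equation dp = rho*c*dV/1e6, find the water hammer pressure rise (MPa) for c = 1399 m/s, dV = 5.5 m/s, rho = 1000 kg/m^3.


dp = 1000 * 1399 * 5.5 / 1e6 = 7.6945 MPa


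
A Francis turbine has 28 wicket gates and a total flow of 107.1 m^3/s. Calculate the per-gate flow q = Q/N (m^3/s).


q = 107.1 / 28 = 3.8250 m^3/s


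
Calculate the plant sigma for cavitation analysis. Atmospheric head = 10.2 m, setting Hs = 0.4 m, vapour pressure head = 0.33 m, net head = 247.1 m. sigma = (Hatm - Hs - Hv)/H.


sigma = (10.2 - 0.4 - 0.33) / 247.1 = 0.0383


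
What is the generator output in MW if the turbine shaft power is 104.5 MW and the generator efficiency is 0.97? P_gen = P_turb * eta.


P_gen = 104.5 * 0.97 = 101.3650 MW


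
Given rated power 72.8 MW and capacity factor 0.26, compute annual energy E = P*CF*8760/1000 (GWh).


E = 72.8 * 0.26 * 8760 / 1000 = 165.8093 GWh


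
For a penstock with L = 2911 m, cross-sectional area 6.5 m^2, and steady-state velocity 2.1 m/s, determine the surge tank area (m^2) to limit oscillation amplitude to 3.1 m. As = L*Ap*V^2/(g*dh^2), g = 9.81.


As = 2911 * 6.5 * 2.1^2 / (9.81 * 3.1^2) = 885.1192 m^2


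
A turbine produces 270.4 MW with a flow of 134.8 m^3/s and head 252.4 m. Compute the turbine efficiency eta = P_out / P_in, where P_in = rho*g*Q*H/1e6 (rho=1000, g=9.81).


P_in = 1000 * 9.81 * 134.8 * 252.4 / 1e6 = 333.7707 MW
eta = 270.4 / 333.7707 = 0.8101


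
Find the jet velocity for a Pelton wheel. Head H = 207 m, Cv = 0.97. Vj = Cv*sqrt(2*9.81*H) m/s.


Vj = 0.97 * sqrt(2*9.81*207) = 61.8168 m/s


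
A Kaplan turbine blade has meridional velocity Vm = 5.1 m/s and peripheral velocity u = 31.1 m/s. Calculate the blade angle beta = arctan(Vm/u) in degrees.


beta = arctan(5.1 / 31.1) = 9.3129 degrees


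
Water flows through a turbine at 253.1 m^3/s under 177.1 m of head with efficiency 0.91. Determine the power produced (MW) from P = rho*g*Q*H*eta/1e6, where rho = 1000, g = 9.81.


P = 1000 * 9.81 * 253.1 * 177.1 * 0.91 / 1e6 = 400.1484 MW


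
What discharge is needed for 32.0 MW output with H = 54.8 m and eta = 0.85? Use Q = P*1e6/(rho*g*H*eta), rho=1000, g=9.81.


Q = 32.0 * 1e6 / (1000 * 9.81 * 54.8 * 0.85) = 70.0296 m^3/s


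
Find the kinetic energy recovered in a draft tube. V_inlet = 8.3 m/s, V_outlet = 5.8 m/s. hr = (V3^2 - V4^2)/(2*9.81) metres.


hr = (8.3^2 - 5.8^2) / (2*9.81) = 1.7966 m


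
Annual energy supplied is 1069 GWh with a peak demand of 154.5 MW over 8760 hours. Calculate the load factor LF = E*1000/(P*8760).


LF = 1069 * 1000 / (154.5 * 8760) = 0.7899


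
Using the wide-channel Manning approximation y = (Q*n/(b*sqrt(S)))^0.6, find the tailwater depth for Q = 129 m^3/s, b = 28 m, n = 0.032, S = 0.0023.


y = (129 * 0.032 / (28 * 0.0023^0.5))^0.6 = 1.9617 m


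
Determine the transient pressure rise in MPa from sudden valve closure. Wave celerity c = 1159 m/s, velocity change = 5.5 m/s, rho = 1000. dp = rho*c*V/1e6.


dp = 1000 * 1159 * 5.5 / 1e6 = 6.3745 MPa


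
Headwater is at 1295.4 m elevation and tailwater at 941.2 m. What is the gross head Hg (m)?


Hg = 1295.4 - 941.2 = 354.2000 m


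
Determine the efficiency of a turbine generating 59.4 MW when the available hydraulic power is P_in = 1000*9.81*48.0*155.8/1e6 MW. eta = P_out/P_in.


P_in = 1000 * 9.81 * 48.0 * 155.8 / 1e6 = 73.3631 MW
eta = 59.4 / 73.3631 = 0.8097


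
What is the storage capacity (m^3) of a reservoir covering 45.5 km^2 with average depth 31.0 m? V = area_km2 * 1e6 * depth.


V = 45.5 * 1e6 * 31.0 = 1.4105e+09 m^3


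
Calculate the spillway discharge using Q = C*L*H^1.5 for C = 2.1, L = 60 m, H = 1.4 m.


Q = 2.1 * 60 * 1.4^1.5 = 208.7193 m^3/s


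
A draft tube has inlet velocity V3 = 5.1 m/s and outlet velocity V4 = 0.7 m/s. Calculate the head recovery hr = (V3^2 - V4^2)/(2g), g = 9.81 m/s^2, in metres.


hr = (5.1^2 - 0.7^2) / (2*9.81) = 1.3007 m


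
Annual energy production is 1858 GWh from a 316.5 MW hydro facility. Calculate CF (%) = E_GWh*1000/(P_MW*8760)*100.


CF = 1858 * 1000 / (316.5 * 8760) * 100 = 67.0144 %


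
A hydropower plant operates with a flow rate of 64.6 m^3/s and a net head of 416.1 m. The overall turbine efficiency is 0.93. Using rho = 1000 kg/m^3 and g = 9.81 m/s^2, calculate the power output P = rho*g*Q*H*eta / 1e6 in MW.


P = 1000 * 9.81 * 64.6 * 416.1 * 0.93 / 1e6 = 245.2349 MW


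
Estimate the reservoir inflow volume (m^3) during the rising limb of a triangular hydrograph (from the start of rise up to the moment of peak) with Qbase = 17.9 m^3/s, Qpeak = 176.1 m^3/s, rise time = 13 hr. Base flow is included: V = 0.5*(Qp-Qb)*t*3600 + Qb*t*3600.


V = 0.5*(176.1 - 17.9)*13*3600 + 17.9*13*3600 = 4.5396e+06 m^3


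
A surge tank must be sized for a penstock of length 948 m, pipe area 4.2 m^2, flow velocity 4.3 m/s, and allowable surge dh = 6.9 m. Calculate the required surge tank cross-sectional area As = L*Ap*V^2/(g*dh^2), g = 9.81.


As = 948 * 4.2 * 4.3^2 / (9.81 * 6.9^2) = 157.6258 m^2


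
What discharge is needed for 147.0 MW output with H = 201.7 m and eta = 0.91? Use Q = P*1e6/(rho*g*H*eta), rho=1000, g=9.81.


Q = 147.0 * 1e6 / (1000 * 9.81 * 201.7 * 0.91) = 81.6396 m^3/s


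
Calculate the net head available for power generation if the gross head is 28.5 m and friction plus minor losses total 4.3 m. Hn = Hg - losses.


Hn = 28.5 - 4.3 = 24.2000 m


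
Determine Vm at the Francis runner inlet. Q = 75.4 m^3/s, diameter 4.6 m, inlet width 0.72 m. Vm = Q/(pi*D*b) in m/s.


Vm = 75.4 / (pi * 4.6 * 0.72) = 7.2465 m/s


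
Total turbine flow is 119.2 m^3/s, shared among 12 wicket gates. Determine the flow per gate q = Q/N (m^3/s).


q = 119.2 / 12 = 9.9333 m^3/s


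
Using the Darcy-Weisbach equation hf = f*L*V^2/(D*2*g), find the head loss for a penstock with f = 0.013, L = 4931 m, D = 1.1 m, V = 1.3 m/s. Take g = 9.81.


hf = 0.013 * 4931 * 1.3^2 / (1.1 * 2 * 9.81) = 5.0196 m


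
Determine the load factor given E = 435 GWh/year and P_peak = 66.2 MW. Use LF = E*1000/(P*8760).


LF = 435 * 1000 / (66.2 * 8760) = 0.7501


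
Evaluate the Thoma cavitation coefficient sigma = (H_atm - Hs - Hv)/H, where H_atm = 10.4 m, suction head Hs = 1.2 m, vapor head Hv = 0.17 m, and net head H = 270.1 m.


sigma = (10.4 - 1.2 - 0.17) / 270.1 = 0.0334


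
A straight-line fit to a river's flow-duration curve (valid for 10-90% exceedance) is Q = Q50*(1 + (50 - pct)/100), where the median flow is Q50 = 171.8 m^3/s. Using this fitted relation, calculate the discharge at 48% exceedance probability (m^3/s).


Q = 171.8 * (1 + (50 - 48)/100) = 175.2360 m^3/s


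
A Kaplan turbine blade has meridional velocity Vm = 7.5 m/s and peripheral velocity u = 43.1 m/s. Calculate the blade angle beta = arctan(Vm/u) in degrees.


beta = arctan(7.5 / 43.1) = 9.8714 degrees


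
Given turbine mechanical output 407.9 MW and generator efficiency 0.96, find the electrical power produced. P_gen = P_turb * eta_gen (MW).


P_gen = 407.9 * 0.96 = 391.5840 MW


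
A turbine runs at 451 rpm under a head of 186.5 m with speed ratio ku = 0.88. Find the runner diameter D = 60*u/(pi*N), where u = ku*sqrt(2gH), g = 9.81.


u = 0.88 * sqrt(2*9.81*186.5) = 53.2319 m/s
D = 60 * 53.2319 / (pi * 451) = 2.2542 m


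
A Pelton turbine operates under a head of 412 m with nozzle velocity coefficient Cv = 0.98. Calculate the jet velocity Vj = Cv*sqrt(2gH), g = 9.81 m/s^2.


Vj = 0.98 * sqrt(2*9.81*412) = 88.1098 m/s


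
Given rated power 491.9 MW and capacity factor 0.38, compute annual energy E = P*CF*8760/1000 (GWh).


E = 491.9 * 0.38 * 8760 / 1000 = 1637.4367 GWh


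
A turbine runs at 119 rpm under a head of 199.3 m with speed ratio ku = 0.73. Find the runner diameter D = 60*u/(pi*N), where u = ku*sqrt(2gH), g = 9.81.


u = 0.73 * sqrt(2*9.81*199.3) = 45.6484 m/s
D = 60 * 45.6484 / (pi * 119) = 7.3262 m


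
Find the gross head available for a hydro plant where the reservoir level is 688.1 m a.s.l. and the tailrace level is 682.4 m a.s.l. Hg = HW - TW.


Hg = 688.1 - 682.4 = 5.7000 m


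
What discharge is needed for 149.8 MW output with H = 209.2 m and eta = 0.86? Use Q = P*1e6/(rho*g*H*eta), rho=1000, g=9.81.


Q = 149.8 * 1e6 / (1000 * 9.81 * 209.2 * 0.86) = 84.8756 m^3/s


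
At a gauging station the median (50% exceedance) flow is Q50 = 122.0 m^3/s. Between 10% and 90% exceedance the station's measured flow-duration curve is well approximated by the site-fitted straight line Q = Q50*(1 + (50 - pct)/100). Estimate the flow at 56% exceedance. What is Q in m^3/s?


Q = 122.0 * (1 + (50 - 56)/100) = 114.6800 m^3/s


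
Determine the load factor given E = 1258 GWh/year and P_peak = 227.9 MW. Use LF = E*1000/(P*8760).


LF = 1258 * 1000 / (227.9 * 8760) = 0.6301


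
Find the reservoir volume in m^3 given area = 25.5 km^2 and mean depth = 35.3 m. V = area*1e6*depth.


V = 25.5 * 1e6 * 35.3 = 9.0015e+08 m^3


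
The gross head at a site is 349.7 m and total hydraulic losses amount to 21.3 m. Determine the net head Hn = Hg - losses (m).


Hn = 349.7 - 21.3 = 328.4000 m


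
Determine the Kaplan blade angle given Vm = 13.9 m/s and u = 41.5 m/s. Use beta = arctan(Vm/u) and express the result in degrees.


beta = arctan(13.9 / 41.5) = 18.5177 degrees


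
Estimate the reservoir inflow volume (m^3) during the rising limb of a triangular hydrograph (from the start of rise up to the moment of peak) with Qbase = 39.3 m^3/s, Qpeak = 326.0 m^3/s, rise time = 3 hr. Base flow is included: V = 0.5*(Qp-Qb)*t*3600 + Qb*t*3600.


V = 0.5*(326.0 - 39.3)*3*3600 + 39.3*3*3600 = 1.9726e+06 m^3


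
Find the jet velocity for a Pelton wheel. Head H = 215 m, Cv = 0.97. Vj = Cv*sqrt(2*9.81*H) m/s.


Vj = 0.97 * sqrt(2*9.81*215) = 63.0000 m/s


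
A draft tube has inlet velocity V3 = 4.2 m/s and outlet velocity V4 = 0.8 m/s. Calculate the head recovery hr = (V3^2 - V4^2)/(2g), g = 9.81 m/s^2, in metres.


hr = (4.2^2 - 0.8^2) / (2*9.81) = 0.8665 m


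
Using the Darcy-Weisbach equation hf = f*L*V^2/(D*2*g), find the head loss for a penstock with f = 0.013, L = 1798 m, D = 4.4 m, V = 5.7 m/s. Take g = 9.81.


hf = 0.013 * 1798 * 5.7^2 / (4.4 * 2 * 9.81) = 8.7969 m


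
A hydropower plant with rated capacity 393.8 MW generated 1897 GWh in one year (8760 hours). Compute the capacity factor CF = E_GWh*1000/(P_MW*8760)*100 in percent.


CF = 1897 * 1000 / (393.8 * 8760) * 100 = 54.9905 %


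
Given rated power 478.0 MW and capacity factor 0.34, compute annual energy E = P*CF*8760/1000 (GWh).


E = 478.0 * 0.34 * 8760 / 1000 = 1423.6752 GWh


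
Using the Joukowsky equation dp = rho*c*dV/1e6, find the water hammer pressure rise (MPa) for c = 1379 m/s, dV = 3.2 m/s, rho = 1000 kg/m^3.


dp = 1000 * 1379 * 3.2 / 1e6 = 4.4128 MPa


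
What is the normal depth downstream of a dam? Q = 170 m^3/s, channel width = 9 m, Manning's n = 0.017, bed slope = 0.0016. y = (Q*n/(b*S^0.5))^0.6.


y = (170 * 0.017 / (9 * 0.0016^0.5))^0.6 = 3.4895 m


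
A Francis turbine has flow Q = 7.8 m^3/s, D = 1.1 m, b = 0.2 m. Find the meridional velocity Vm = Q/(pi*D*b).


Vm = 7.8 / (pi * 1.1 * 0.2) = 11.2855 m/s


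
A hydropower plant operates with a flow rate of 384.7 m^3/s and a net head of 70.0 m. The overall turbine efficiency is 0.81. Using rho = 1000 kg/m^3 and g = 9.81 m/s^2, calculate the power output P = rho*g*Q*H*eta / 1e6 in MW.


P = 1000 * 9.81 * 384.7 * 70.0 * 0.81 / 1e6 = 213.9805 MW


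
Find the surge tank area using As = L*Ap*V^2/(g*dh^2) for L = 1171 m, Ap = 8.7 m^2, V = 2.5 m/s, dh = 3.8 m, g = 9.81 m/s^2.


As = 1171 * 8.7 * 2.5^2 / (9.81 * 3.8^2) = 449.4899 m^2


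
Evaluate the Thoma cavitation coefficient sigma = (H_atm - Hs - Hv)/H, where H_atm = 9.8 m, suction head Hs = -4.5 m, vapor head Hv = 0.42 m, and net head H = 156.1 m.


sigma = (9.8 - (-4.5) - 0.42) / 156.1 = 0.0889


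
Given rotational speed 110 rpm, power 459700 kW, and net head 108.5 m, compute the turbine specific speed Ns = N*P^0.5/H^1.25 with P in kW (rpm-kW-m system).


Ns = 110 * 459700^0.5 / 108.5^1.25 = 212.9819


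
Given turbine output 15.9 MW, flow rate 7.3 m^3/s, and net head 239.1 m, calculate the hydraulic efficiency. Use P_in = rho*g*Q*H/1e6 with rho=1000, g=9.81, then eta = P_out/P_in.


P_in = 1000 * 9.81 * 7.3 * 239.1 / 1e6 = 17.1227 MW
eta = 15.9 / 17.1227 = 0.9286


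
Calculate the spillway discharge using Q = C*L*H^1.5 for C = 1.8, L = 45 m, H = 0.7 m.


Q = 1.8 * 45 * 0.7^1.5 = 47.4386 m^3/s


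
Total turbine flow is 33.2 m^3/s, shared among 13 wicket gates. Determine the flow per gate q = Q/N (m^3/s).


q = 33.2 / 13 = 2.5538 m^3/s


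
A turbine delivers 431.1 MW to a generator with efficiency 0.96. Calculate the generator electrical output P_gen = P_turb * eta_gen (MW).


P_gen = 431.1 * 0.96 = 413.8560 MW


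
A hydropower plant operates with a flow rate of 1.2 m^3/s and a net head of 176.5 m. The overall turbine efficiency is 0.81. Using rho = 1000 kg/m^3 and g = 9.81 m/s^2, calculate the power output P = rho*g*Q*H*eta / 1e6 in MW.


P = 1000 * 9.81 * 1.2 * 176.5 * 0.81 / 1e6 = 1.6830 MW


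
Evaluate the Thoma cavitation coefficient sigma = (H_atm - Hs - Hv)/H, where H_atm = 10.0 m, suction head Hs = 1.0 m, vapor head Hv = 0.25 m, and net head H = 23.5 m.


sigma = (10.0 - 1.0 - 0.25) / 23.5 = 0.3723


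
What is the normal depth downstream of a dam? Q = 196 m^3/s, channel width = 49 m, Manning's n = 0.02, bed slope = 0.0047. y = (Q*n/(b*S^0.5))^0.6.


y = (196 * 0.02 / (49 * 0.0047^0.5))^0.6 = 1.0970 m


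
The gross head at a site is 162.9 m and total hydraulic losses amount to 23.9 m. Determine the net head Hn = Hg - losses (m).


Hn = 162.9 - 23.9 = 139.0000 m


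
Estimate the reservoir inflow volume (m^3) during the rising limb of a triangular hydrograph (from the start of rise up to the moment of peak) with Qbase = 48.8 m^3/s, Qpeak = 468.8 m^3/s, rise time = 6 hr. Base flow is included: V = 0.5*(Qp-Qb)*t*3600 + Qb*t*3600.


V = 0.5*(468.8 - 48.8)*6*3600 + 48.8*6*3600 = 5.5901e+06 m^3


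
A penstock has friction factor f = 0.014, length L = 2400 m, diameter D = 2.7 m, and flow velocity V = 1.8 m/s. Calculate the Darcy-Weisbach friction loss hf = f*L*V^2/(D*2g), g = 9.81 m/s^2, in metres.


hf = 0.014 * 2400 * 1.8^2 / (2.7 * 2 * 9.81) = 2.0550 m


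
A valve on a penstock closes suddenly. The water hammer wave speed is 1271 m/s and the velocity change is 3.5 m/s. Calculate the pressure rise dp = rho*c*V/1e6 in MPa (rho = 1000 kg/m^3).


dp = 1000 * 1271 * 3.5 / 1e6 = 4.4485 MPa


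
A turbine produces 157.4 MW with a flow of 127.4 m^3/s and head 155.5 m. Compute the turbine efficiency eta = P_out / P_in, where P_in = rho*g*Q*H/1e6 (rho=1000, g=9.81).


P_in = 1000 * 9.81 * 127.4 * 155.5 / 1e6 = 194.3430 MW
eta = 157.4 / 194.3430 = 0.8099


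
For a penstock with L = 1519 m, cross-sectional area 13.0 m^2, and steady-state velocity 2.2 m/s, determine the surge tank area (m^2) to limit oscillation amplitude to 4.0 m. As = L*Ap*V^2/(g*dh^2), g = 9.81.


As = 1519 * 13.0 * 2.2^2 / (9.81 * 4.0^2) = 608.9162 m^2


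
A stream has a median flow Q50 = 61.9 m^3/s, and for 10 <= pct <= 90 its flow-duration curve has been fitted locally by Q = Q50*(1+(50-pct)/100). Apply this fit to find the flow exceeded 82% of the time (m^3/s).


Q = 61.9 * (1 + (50 - 82)/100) = 42.0920 m^3/s


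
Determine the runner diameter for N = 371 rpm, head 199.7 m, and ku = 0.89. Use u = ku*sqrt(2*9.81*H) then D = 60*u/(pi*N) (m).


u = 0.89 * sqrt(2*9.81*199.7) = 55.7094 m/s
D = 60 * 55.7094 / (pi * 371) = 2.8678 m


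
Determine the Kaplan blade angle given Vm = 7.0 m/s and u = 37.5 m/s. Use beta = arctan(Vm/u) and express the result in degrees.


beta = arctan(7.0 / 37.5) = 10.5735 degrees


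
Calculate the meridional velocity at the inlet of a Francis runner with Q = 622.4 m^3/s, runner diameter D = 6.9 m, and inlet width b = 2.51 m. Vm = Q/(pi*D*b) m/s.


Vm = 622.4 / (pi * 6.9 * 2.51) = 11.4392 m/s


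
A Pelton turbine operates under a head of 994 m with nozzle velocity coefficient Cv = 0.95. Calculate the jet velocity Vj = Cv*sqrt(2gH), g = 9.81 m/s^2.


Vj = 0.95 * sqrt(2*9.81*994) = 132.6680 m/s


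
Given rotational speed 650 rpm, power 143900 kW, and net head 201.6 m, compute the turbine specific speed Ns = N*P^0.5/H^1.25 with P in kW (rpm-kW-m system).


Ns = 650 * 143900^0.5 / 201.6^1.25 = 324.5866


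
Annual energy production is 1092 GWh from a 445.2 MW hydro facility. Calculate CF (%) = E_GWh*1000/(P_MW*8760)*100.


CF = 1092 * 1000 / (445.2 * 8760) * 100 = 28.0003 %


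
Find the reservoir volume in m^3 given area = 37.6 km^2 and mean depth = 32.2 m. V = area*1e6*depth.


V = 37.6 * 1e6 * 32.2 = 1.2107e+09 m^3


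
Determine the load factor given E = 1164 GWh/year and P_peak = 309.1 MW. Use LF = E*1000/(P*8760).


LF = 1164 * 1000 / (309.1 * 8760) = 0.4299


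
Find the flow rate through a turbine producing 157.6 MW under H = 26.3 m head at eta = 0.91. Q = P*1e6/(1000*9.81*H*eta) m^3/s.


Q = 157.6 * 1e6 / (1000 * 9.81 * 26.3 * 0.91) = 671.2589 m^3/s


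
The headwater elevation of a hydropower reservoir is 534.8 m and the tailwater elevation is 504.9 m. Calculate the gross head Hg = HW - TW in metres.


Hg = 534.8 - 504.9 = 29.9000 m


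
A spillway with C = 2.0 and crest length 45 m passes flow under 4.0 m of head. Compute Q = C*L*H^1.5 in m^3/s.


Q = 2.0 * 45 * 4.0^1.5 = 720.0000 m^3/s


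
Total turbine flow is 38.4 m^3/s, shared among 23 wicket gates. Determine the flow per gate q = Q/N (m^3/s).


q = 38.4 / 23 = 1.6696 m^3/s


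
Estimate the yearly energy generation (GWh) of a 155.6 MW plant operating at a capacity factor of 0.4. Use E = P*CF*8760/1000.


E = 155.6 * 0.4 * 8760 / 1000 = 545.2224 GWh


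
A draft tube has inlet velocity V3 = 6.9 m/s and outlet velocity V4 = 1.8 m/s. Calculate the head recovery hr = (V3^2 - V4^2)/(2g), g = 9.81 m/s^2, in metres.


hr = (6.9^2 - 1.8^2) / (2*9.81) = 2.2615 m


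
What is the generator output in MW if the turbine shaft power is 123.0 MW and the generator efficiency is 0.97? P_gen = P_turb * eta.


P_gen = 123.0 * 0.97 = 119.3100 MW


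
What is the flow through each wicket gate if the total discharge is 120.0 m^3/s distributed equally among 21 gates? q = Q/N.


q = 120.0 / 21 = 5.7143 m^3/s


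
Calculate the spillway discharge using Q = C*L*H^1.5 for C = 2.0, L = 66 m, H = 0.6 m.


Q = 2.0 * 66 * 0.6^1.5 = 61.3481 m^3/s


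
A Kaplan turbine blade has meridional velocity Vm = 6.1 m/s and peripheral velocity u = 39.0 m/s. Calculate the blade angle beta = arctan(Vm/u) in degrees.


beta = arctan(6.1 / 39.0) = 8.8896 degrees


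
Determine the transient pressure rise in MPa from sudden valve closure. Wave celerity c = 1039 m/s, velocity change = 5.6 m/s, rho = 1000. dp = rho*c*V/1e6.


dp = 1000 * 1039 * 5.6 / 1e6 = 5.8184 MPa


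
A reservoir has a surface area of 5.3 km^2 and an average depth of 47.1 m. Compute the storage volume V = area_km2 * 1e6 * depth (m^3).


V = 5.3 * 1e6 * 47.1 = 2.4963e+08 m^3


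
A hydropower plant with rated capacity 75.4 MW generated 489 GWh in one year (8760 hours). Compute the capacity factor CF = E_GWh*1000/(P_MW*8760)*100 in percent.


CF = 489 * 1000 / (75.4 * 8760) * 100 = 74.0344 %


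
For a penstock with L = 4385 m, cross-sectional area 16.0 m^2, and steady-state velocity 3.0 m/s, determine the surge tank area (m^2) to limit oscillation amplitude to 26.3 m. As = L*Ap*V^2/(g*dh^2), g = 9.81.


As = 4385 * 16.0 * 3.0^2 / (9.81 * 26.3^2) = 93.0575 m^2


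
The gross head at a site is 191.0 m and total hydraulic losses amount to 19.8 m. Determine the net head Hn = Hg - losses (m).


Hn = 191.0 - 19.8 = 171.2000 m


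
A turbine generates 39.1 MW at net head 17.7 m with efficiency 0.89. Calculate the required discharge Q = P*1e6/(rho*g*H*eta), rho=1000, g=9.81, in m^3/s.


Q = 39.1 * 1e6 / (1000 * 9.81 * 17.7 * 0.89) = 253.0140 m^3/s


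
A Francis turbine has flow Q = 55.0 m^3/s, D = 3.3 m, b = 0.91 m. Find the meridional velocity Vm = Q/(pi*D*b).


Vm = 55.0 / (pi * 3.3 * 0.91) = 5.8299 m/s


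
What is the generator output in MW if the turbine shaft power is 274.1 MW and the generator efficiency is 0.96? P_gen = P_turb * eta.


P_gen = 274.1 * 0.96 = 263.1360 MW


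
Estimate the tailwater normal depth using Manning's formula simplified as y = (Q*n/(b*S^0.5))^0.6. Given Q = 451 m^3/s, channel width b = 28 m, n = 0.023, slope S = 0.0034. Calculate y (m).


y = (451 * 0.023 / (28 * 0.0034^0.5))^0.6 = 3.0325 m


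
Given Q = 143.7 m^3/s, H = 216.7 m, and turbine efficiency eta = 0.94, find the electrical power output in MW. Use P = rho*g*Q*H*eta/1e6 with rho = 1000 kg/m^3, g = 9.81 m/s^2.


P = 1000 * 9.81 * 143.7 * 216.7 * 0.94 / 1e6 = 287.1525 MW


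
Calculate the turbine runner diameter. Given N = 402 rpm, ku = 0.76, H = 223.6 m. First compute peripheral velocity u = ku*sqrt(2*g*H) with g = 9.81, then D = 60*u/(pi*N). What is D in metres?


u = 0.76 * sqrt(2*9.81*223.6) = 50.3384 m/s
D = 60 * 50.3384 / (pi * 402) = 2.3915 m


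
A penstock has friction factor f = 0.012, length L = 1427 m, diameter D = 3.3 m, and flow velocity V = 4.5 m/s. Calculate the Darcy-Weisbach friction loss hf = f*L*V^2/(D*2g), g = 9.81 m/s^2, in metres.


hf = 0.012 * 1427 * 4.5^2 / (3.3 * 2 * 9.81) = 5.3557 m


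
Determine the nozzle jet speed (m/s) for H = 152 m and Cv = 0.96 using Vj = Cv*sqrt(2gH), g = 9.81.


Vj = 0.96 * sqrt(2*9.81*152) = 52.4255 m/s


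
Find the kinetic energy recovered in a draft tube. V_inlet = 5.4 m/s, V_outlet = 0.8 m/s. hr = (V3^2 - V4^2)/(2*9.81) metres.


hr = (5.4^2 - 0.8^2) / (2*9.81) = 1.4536 m


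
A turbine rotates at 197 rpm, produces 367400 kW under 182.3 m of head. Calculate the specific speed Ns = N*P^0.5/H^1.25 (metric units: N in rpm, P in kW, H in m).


Ns = 197 * 367400^0.5 / 182.3^1.25 = 178.2594


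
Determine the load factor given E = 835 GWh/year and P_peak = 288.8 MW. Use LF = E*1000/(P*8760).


LF = 835 * 1000 / (288.8 * 8760) = 0.3301


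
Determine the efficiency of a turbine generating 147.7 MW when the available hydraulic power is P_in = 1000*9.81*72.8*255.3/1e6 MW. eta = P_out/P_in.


P_in = 1000 * 9.81 * 72.8 * 255.3 / 1e6 = 182.3271 MW
eta = 147.7 / 182.3271 = 0.8101


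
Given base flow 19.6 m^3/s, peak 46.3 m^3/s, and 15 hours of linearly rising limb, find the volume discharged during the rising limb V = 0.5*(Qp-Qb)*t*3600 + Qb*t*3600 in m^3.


V = 0.5*(46.3 - 19.6)*15*3600 + 19.6*15*3600 = 1.7793e+06 m^3


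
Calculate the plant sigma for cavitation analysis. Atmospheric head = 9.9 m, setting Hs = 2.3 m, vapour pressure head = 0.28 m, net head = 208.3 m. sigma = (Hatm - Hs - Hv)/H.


sigma = (9.9 - 2.3 - 0.28) / 208.3 = 0.0351


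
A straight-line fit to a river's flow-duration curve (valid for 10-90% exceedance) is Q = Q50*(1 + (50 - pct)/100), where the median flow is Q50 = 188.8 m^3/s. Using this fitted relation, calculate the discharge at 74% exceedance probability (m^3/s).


Q = 188.8 * (1 + (50 - 74)/100) = 143.4880 m^3/s


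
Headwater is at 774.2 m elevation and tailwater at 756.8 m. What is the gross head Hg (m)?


Hg = 774.2 - 756.8 = 17.4000 m


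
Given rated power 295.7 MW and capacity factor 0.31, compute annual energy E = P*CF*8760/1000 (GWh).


E = 295.7 * 0.31 * 8760 / 1000 = 803.0029 GWh


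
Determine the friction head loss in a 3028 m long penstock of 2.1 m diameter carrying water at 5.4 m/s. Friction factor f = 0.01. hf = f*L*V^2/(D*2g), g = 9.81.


hf = 0.01 * 3028 * 5.4^2 / (2.1 * 2 * 9.81) = 21.4301 m


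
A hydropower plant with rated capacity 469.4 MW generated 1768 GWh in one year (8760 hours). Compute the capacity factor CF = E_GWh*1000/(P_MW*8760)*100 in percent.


CF = 1768 * 1000 / (469.4 * 8760) * 100 = 42.9967 %


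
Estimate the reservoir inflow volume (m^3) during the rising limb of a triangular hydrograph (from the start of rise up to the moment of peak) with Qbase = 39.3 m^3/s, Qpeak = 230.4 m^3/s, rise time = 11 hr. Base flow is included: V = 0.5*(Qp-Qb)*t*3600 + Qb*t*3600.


V = 0.5*(230.4 - 39.3)*11*3600 + 39.3*11*3600 = 5.3401e+06 m^3


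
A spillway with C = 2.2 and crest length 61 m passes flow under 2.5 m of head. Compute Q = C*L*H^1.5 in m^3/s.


Q = 2.2 * 61 * 2.5^1.5 = 530.4721 m^3/s


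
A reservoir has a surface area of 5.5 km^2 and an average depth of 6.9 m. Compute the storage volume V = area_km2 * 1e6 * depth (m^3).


V = 5.5 * 1e6 * 6.9 = 3.7950e+07 m^3


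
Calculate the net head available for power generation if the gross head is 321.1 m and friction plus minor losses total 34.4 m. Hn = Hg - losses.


Hn = 321.1 - 34.4 = 286.7000 m


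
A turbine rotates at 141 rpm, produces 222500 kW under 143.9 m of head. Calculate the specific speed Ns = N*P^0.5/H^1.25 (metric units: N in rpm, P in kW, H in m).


Ns = 141 * 222500^0.5 / 143.9^1.25 = 133.4468


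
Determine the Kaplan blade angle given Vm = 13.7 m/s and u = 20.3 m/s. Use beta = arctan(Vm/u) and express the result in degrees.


beta = arctan(13.7 / 20.3) = 34.0145 degrees


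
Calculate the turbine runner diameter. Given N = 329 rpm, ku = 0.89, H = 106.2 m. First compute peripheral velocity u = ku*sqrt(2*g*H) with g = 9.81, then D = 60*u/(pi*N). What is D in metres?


u = 0.89 * sqrt(2*9.81*106.2) = 40.6258 m/s
D = 60 * 40.6258 / (pi * 329) = 2.3583 m


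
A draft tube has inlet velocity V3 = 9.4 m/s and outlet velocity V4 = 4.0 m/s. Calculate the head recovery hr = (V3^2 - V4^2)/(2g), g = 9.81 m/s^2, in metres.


hr = (9.4^2 - 4.0^2) / (2*9.81) = 3.6881 m


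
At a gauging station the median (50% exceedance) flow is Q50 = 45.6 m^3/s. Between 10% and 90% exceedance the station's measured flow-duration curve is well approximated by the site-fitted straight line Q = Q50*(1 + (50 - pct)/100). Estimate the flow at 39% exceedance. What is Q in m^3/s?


Q = 45.6 * (1 + (50 - 39)/100) = 50.6160 m^3/s


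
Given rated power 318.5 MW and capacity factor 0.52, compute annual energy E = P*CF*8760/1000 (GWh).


E = 318.5 * 0.52 * 8760 / 1000 = 1450.8312 GWh


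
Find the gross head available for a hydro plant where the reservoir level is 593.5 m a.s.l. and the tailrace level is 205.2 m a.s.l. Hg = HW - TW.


Hg = 593.5 - 205.2 = 388.3000 m


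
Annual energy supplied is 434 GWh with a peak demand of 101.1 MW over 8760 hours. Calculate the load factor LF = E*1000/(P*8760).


LF = 434 * 1000 / (101.1 * 8760) = 0.4900


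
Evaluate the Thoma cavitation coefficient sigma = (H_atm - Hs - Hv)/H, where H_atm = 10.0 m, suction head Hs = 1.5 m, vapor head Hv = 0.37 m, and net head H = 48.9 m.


sigma = (10.0 - 1.5 - 0.37) / 48.9 = 0.1663


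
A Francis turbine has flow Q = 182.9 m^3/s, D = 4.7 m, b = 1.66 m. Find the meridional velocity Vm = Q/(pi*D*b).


Vm = 182.9 / (pi * 4.7 * 1.66) = 7.4620 m/s


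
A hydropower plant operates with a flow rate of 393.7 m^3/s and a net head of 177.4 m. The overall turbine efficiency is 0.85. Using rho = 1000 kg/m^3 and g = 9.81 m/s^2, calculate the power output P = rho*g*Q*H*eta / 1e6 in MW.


P = 1000 * 9.81 * 393.7 * 177.4 * 0.85 / 1e6 = 582.3807 MW


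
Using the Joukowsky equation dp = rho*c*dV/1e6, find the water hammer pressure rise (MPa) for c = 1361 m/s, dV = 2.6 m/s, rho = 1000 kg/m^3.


dp = 1000 * 1361 * 2.6 / 1e6 = 3.5386 MPa


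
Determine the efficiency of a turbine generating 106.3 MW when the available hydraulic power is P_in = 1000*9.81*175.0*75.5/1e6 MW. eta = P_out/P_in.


P_in = 1000 * 9.81 * 175.0 * 75.5 / 1e6 = 129.6146 MW
eta = 106.3 / 129.6146 = 0.8201


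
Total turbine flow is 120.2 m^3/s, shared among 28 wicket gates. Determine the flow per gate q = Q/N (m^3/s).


q = 120.2 / 28 = 4.2929 m^3/s


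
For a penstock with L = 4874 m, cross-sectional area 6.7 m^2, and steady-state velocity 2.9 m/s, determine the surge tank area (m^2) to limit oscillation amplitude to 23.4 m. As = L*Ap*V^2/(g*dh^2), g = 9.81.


As = 4874 * 6.7 * 2.9^2 / (9.81 * 23.4^2) = 51.1276 m^2


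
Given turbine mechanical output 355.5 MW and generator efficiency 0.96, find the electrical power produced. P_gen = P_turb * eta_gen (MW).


P_gen = 355.5 * 0.96 = 341.2800 MW


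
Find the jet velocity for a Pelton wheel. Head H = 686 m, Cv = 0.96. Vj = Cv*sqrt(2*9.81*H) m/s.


Vj = 0.96 * sqrt(2*9.81*686) = 111.3737 m/s


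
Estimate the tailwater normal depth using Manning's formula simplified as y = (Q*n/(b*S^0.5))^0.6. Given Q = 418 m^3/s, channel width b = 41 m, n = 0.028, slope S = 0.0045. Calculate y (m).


y = (418 * 0.028 / (41 * 0.0045^0.5))^0.6 = 2.3843 m


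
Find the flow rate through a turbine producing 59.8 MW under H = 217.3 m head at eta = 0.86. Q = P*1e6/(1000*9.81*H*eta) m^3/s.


Q = 59.8 * 1e6 / (1000 * 9.81 * 217.3 * 0.86) = 32.6193 m^3/s


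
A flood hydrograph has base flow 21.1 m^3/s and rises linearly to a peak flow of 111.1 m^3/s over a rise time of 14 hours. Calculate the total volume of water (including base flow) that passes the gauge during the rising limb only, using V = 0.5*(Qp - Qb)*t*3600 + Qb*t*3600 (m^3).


V = 0.5*(111.1 - 21.1)*14*3600 + 21.1*14*3600 = 3.3314e+06 m^3


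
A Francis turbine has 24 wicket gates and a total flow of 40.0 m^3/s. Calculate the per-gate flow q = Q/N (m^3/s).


q = 40.0 / 24 = 1.6667 m^3/s


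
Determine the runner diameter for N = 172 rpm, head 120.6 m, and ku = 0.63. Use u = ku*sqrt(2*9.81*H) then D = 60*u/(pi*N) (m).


u = 0.63 * sqrt(2*9.81*120.6) = 30.6453 m/s
D = 60 * 30.6453 / (pi * 172) = 3.4028 m


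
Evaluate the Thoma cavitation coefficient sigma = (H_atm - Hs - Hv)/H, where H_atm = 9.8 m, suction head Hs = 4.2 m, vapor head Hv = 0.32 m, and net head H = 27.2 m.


sigma = (9.8 - 4.2 - 0.32) / 27.2 = 0.1941


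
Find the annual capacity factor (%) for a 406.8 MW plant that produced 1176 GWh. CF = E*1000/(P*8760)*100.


CF = 1176 * 1000 / (406.8 * 8760) * 100 = 33.0006 %


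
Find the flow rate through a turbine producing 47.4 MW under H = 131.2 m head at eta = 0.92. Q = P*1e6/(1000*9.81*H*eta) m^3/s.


Q = 47.4 * 1e6 / (1000 * 9.81 * 131.2 * 0.92) = 40.0302 m^3/s


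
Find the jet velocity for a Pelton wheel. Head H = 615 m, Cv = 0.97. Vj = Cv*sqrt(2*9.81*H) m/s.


Vj = 0.97 * sqrt(2*9.81*615) = 106.5513 m/s


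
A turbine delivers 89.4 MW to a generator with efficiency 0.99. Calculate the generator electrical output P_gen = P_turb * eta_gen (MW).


P_gen = 89.4 * 0.99 = 88.5060 MW


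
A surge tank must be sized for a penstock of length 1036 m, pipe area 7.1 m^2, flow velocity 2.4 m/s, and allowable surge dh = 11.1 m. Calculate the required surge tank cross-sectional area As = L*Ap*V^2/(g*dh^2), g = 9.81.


As = 1036 * 7.1 * 2.4^2 / (9.81 * 11.1^2) = 35.0530 m^2


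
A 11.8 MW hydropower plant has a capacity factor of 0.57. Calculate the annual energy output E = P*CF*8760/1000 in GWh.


E = 11.8 * 0.57 * 8760 / 1000 = 58.9198 GWh


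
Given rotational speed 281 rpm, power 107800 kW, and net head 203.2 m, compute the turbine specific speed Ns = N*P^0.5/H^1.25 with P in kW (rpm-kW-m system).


Ns = 281 * 107800^0.5 / 203.2^1.25 = 120.2572


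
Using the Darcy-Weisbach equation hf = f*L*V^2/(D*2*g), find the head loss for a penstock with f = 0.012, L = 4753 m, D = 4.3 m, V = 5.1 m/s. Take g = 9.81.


hf = 0.012 * 4753 * 5.1^2 / (4.3 * 2 * 9.81) = 17.5842 m


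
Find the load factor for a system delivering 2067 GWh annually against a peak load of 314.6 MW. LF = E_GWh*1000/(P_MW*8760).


LF = 2067 * 1000 / (314.6 * 8760) = 0.7500


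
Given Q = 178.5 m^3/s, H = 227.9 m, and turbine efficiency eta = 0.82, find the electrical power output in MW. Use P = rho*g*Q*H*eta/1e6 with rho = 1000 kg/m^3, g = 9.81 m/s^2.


P = 1000 * 9.81 * 178.5 * 227.9 * 0.82 / 1e6 = 327.2393 MW


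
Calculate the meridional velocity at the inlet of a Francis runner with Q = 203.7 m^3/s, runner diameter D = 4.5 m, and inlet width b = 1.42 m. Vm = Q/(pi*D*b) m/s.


Vm = 203.7 / (pi * 4.5 * 1.42) = 10.1471 m/s


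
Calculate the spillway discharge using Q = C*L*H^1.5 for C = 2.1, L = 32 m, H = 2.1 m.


Q = 2.1 * 32 * 2.1^1.5 = 204.5023 m^3/s


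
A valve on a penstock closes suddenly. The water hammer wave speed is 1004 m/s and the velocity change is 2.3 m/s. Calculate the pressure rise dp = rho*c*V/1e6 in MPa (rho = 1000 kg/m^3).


dp = 1000 * 1004 * 2.3 / 1e6 = 2.3092 MPa


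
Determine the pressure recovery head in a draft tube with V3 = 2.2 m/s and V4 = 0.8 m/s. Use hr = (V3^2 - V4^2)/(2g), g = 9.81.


hr = (2.2^2 - 0.8^2) / (2*9.81) = 0.2141 m


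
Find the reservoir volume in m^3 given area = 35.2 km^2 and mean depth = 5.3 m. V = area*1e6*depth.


V = 35.2 * 1e6 * 5.3 = 1.8656e+08 m^3


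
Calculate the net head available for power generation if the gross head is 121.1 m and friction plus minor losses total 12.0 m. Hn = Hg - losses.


Hn = 121.1 - 12.0 = 109.1000 m


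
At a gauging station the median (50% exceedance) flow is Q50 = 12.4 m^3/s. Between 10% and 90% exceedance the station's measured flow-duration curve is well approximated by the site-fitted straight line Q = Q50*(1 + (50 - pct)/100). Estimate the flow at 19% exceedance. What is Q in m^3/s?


Q = 12.4 * (1 + (50 - 19)/100) = 16.2440 m^3/s


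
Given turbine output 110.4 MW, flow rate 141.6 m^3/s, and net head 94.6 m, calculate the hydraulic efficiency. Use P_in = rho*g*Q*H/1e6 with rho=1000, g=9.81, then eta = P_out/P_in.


P_in = 1000 * 9.81 * 141.6 * 94.6 / 1e6 = 131.4085 MW
eta = 110.4 / 131.4085 = 0.8401


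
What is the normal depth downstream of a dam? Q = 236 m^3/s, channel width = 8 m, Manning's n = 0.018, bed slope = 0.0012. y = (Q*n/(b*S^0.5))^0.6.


y = (236 * 0.018 / (8 * 0.0012^0.5))^0.6 = 5.1440 m


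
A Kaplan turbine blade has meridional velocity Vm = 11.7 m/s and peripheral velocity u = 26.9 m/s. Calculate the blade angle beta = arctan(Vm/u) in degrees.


beta = arctan(11.7 / 26.9) = 23.5064 degrees


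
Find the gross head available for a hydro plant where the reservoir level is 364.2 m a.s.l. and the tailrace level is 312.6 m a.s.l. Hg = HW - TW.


Hg = 364.2 - 312.6 = 51.6000 m


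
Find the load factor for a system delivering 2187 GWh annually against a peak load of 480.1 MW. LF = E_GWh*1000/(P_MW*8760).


LF = 2187 * 1000 / (480.1 * 8760) = 0.5200


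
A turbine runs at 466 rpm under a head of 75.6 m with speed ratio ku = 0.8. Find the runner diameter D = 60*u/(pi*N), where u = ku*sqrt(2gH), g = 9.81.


u = 0.8 * sqrt(2*9.81*75.6) = 30.8106 m/s
D = 60 * 30.8106 / (pi * 466) = 1.2627 m


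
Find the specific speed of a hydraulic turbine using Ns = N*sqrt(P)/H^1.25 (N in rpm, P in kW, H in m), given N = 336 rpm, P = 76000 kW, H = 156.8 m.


Ns = 336 * 76000^0.5 / 156.8^1.25 = 166.9412


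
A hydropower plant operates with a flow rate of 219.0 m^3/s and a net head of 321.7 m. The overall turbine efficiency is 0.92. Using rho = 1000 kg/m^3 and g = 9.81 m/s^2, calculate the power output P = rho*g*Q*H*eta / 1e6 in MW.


P = 1000 * 9.81 * 219.0 * 321.7 * 0.92 / 1e6 = 635.8461 MW


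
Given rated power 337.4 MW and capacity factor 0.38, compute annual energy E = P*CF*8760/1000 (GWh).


E = 337.4 * 0.38 * 8760 / 1000 = 1123.1371 GWh


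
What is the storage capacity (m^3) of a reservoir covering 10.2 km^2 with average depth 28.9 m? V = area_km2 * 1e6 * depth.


V = 10.2 * 1e6 * 28.9 = 2.9478e+08 m^3


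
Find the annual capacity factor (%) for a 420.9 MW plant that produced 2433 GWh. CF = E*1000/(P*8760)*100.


CF = 2433 * 1000 / (420.9 * 8760) * 100 = 65.9871 %


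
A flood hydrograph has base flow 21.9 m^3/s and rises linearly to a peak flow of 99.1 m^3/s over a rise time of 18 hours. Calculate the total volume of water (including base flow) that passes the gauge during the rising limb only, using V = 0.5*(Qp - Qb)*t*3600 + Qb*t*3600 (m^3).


V = 0.5*(99.1 - 21.9)*18*3600 + 21.9*18*3600 = 3.9204e+06 m^3


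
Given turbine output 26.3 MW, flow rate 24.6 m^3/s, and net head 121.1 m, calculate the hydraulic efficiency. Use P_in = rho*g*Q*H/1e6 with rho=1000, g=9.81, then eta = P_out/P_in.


P_in = 1000 * 9.81 * 24.6 * 121.1 / 1e6 = 29.2246 MW
eta = 26.3 / 29.2246 = 0.8999


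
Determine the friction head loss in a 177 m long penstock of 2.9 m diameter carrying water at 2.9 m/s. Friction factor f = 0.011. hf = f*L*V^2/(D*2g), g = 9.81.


hf = 0.011 * 177 * 2.9^2 / (2.9 * 2 * 9.81) = 0.2878 m


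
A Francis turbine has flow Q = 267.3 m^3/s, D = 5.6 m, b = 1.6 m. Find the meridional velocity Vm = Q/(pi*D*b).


Vm = 267.3 / (pi * 5.6 * 1.6) = 9.4960 m/s


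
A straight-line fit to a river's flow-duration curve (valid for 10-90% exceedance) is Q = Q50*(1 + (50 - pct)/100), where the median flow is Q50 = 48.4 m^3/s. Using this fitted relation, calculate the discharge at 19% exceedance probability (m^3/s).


Q = 48.4 * (1 + (50 - 19)/100) = 63.4040 m^3/s


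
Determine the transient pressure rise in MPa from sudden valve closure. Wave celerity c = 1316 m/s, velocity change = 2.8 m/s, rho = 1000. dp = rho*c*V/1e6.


dp = 1000 * 1316 * 2.8 / 1e6 = 3.6848 MPa


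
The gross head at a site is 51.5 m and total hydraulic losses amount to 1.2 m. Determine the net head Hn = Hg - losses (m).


Hn = 51.5 - 1.2 = 50.3000 m


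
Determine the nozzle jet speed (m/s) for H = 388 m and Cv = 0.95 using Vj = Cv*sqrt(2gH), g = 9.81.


Vj = 0.95 * sqrt(2*9.81*388) = 82.8875 m/s


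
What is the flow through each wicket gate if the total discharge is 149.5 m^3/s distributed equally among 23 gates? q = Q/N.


q = 149.5 / 23 = 6.5000 m^3/s


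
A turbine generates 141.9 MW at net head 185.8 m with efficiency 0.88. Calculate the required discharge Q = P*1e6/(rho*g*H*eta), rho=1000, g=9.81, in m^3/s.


Q = 141.9 * 1e6 / (1000 * 9.81 * 185.8 * 0.88) = 88.4678 m^3/s


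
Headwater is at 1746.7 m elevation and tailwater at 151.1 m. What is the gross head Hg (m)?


Hg = 1746.7 - 151.1 = 1595.6000 m


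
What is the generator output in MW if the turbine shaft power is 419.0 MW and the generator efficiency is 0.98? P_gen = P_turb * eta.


P_gen = 419.0 * 0.98 = 410.6200 MW


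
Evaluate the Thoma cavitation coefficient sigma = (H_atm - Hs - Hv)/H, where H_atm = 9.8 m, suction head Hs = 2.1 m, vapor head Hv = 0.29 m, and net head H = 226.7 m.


sigma = (9.8 - 2.1 - 0.29) / 226.7 = 0.0327


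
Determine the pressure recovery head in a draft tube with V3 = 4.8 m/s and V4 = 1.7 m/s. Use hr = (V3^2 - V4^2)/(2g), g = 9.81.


hr = (4.8^2 - 1.7^2) / (2*9.81) = 1.0270 m


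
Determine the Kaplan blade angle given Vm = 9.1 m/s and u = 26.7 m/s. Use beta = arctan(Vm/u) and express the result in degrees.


beta = arctan(9.1 / 26.7) = 18.8203 degrees


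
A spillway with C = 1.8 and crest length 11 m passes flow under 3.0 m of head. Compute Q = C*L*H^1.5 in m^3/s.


Q = 1.8 * 11 * 3.0^1.5 = 102.8838 m^3/s


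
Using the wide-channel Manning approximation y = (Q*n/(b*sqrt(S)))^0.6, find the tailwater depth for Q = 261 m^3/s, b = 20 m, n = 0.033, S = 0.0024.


y = (261 * 0.033 / (20 * 0.0024^0.5))^0.6 = 3.6848 m
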